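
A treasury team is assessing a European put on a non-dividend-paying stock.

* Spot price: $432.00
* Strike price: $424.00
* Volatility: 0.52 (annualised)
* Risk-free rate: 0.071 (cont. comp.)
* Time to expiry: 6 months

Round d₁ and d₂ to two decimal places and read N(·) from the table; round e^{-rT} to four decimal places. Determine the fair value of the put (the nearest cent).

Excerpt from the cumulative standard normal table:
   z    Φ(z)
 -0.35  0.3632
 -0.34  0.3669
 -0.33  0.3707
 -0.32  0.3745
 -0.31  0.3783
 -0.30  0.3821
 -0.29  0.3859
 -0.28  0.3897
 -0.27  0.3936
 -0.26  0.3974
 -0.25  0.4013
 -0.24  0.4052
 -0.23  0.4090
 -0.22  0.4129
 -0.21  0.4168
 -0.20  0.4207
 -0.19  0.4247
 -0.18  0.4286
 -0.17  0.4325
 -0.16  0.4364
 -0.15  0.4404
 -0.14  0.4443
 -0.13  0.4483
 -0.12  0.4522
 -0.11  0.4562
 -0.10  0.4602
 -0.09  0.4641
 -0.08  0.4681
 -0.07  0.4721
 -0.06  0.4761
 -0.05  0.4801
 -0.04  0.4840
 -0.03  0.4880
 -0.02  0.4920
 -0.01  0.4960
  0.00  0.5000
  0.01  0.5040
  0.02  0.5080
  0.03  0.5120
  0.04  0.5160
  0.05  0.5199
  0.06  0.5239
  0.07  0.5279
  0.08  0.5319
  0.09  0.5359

$51.01

σ√T = 0.52·√0.5 = 0.3677
d₁ = [ln(432/424) + (0.071 + ½·0.52²)·0.5] / (σ√T) = (0.0187 + 0.1031) / 0.3677 = 0.3312 which rounds to 0.33
d₂ = 0.3312 − 0.3677 = -0.0365 which rounds to -0.04
exp(−rT) = exp(−0.071·0.5) = 0.9651
N(−d₂) = N(0.04) = 0.5160;  N(−d₁) = N(-0.33) = 0.3707
P = 424·0.9651·0.5160 − 432·0.3707 = 211.1484 − 160.1424 = 51.0060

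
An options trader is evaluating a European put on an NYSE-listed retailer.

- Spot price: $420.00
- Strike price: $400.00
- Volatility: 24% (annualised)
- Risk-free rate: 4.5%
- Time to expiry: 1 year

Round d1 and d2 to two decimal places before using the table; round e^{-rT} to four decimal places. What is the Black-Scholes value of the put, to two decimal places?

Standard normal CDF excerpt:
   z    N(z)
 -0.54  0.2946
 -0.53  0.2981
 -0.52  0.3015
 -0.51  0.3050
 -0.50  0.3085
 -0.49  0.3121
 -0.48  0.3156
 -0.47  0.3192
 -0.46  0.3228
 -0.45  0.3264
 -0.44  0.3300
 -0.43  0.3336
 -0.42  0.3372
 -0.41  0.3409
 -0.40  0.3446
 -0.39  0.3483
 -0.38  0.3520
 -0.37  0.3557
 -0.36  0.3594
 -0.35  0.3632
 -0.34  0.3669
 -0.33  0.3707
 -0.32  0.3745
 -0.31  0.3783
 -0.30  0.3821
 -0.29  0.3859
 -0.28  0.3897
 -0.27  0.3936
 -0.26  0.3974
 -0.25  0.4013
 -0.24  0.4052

$22.41

σ√T = 0.24 × 1.0000 = 0.2400
d₁ = [ln(420/400) + (0.045 + 0.24²/2)·1] / 0.2400 = [0.0488 + 0.0738] / 0.2400 = 0.5108 ⇒ 0.51
d₂ = d₁ − σ√T = 0.5108 − 0.2400 = 0.2708 ⇒ 0.27
exp(−rT) = exp(−0.045·1) = 0.9560
N(−d₂) = N(-0.27) = 0.3936;  N(−d₁) = N(-0.51) = 0.3050
P = 400·0.9560·0.3936 − 420·0.3050 = 150.5126 − 128.1000 = 22.4126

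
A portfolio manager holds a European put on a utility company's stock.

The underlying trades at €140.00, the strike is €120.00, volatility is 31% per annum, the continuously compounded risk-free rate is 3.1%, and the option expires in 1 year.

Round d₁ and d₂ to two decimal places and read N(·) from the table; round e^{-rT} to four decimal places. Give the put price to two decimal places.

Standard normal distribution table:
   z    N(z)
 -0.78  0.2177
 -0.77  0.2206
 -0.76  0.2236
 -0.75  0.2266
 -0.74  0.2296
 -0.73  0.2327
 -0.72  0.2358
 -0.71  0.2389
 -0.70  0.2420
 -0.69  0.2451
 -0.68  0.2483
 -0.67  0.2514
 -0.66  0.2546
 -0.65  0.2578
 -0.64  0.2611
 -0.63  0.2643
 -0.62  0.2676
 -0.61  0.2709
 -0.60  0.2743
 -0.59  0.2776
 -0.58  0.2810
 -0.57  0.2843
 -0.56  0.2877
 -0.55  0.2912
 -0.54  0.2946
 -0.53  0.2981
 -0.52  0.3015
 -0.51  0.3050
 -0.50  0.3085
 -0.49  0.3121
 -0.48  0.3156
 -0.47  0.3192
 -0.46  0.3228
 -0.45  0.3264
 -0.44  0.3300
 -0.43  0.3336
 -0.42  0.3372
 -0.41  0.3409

€6.67

σ√T = 0.31 × 1.0000 = 0.3100
ln(S/K) + (r + σ²/2)T = ln(140/120) + (0.031 + 0.31²/2)·1 = 0.1542 + 0.0791 = 0.2332
d₁ = 0.2332 / 0.3100 = 0.7523 ≈ 0.75
d₂ = d₁ − σ√T = 0.7523 − 0.3100 = 0.4423 ≈ 0.44
exp(−rT) = exp(−0.031·1) = 0.9695
N(−d₂) = N(-0.44) = 0.3300;  N(−d₁) = N(-0.75) = 0.2266
P = 120·0.9695·0.3300 − 140·0.2266 = 38.3922 − 31.7240 = 6.6682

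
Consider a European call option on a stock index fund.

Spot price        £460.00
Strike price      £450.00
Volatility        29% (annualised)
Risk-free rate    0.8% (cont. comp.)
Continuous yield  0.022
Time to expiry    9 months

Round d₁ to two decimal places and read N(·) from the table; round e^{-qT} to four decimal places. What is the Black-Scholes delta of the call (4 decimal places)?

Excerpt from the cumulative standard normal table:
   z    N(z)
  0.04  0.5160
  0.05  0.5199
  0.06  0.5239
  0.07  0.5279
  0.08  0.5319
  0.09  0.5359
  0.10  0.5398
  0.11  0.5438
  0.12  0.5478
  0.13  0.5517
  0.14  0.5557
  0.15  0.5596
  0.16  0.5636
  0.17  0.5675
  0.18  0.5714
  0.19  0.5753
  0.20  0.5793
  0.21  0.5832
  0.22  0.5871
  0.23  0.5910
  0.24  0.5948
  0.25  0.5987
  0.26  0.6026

0.5582

T = 0.75;  σ√T = 0.2511
d₁ = [ln(460/450) + (0.008 − 0.022 + 0.29²/2)·0.75] / 0.2511 = [0.0220 + 0.0210] / 0.2511 = 0.1713 ≈ 0.17
N(d₁) = N(0.17) = 0.5675
Δ_call = exp(−qT)·N(d₁) = 0.9836·0.5675 = 0.5582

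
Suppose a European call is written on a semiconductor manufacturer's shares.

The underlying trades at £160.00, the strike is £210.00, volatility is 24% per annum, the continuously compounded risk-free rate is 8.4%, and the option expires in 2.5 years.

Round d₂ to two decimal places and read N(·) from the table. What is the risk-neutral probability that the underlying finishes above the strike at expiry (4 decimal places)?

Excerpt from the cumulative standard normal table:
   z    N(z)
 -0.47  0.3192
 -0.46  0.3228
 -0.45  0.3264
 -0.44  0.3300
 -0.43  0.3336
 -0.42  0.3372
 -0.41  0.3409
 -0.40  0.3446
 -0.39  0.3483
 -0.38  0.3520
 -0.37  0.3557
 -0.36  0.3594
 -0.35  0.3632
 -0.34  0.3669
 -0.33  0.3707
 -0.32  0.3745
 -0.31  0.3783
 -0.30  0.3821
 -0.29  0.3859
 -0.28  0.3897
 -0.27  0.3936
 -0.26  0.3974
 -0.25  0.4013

0.3632

σ√T = 0.24 × 1.5811 = 0.3795
ln(S/K) + (r + σ²/2)T = ln(160/210) + (0.084 + 0.24²/2)·2.5 = -0.2719 + 0.2820 = 0.0101
d₁ = 0.0101 / 0.3795 = 0.0265 → 0.03
d₂ = d₁ − σ√T = 0.0265 − 0.3795 = -0.3529 → -0.35
Pr(exercise) under Q = N(d₂) = 0.3632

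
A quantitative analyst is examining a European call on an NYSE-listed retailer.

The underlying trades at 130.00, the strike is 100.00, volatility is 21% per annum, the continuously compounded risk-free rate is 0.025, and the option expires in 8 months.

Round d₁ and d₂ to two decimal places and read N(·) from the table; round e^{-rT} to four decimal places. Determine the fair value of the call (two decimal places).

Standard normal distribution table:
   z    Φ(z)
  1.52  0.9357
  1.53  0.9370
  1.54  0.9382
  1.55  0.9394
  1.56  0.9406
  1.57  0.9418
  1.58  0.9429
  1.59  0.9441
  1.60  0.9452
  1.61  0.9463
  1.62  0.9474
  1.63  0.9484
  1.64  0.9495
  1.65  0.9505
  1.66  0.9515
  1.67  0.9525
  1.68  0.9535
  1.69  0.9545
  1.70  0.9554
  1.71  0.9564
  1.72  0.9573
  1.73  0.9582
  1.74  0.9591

32.06

σ√T = 0.21·√0.6667 = 0.1715
ln(S/K) + (r + σ²/2)T = ln(130/100) + (0.025 + 0.21²/2)·0.6667 = 0.2624 + 0.0314 = 0.2937
d₁ = 0.2937 / 0.1715 = 1.7131 ⇒ 1.71
d₂ = d₁ − σ√T = 1.7131 − 0.1715 = 1.5416 ⇒ 1.54
e^(−rT) = e^(−0.025·0.6667) = 0.9835
C = 130·N(1.71) − 100·0.9835·N(1.54) = 130·0.9564 − 100·0.9835·0.9382 = 124.3320 − 92.2720 = 32.0600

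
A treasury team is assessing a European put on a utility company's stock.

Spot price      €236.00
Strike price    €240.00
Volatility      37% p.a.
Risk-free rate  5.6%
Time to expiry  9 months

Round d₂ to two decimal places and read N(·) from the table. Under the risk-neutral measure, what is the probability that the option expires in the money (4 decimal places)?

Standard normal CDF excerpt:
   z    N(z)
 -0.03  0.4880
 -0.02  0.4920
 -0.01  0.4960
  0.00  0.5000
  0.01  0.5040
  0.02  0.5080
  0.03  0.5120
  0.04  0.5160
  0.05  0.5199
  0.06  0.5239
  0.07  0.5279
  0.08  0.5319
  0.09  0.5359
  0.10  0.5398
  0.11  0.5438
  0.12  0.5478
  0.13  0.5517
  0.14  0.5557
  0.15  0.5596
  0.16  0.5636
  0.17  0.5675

0.5319

T = 0.75;  σ√T = 0.3204
d₁ = [ln(236/240) + (0.056 + 0.37²/2)·0.75] / 0.3204 = [-0.0168 + 0.0933] / 0.3204 = 0.2388 → 0.24
d₂ = d₁ − σ√T = 0.2388 − 0.3204 = -0.0816 → -0.08
Pr(exercise) under Q = N(−d₂) = N(0.08) = 0.5319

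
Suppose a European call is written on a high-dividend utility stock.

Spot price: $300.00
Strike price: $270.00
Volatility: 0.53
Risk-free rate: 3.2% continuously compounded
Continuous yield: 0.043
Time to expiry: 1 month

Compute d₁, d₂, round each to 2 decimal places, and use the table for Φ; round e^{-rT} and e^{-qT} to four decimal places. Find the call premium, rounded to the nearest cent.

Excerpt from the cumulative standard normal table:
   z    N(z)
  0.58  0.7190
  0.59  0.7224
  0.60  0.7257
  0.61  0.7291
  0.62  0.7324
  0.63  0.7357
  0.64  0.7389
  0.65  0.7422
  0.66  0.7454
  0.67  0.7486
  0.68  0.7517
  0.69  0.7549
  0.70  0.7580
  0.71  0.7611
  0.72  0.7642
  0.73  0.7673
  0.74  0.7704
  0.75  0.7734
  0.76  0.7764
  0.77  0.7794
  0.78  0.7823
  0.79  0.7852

σ√T = 0.53 × 0.2887 = 0.1530
d₁ = [ln(300/270) + (0.032 − 0.043 + ½·0.53²)·0.08333] / (σ√T) = (0.1054 + 0.0108) / 0.1530 = 0.7591 → 0.76
d₂ = 0.7591 − 0.1530 = 0.6062 → 0.61
e^(−qT) = e^(−0.043·0.08333) = 0.9964;  e^(−rT) = e^(−0.032·0.08333) = 0.9973
C = 300·0.9964·N(0.76) − 270·0.9973·N(0.61) = 300·0.9964·0.7764 − 270·0.9973·0.7291 = 232.0815 − 196.3255 = 35.7560

$35.76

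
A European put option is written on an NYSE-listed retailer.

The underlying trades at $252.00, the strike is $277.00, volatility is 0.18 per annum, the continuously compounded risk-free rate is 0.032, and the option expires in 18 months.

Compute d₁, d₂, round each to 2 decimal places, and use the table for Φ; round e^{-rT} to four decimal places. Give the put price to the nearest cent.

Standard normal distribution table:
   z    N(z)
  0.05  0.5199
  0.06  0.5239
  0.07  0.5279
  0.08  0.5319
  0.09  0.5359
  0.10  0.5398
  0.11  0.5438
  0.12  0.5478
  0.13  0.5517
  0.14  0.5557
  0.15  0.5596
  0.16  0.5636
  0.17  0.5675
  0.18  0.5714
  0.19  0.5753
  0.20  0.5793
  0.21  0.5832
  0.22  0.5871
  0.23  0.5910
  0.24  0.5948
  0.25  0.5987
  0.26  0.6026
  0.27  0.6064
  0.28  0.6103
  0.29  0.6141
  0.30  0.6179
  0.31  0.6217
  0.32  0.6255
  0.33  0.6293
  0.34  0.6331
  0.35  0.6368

σ√T = 0.18 × 1.2247 = 0.2205
d₁ = [ln(252/277) + (0.032 + 0.18²/2)·1.5] / 0.2205 = [-0.0946 + 0.0723] / 0.2205 = -0.1011 ≈ -0.10
d₂ = d₁ − σ√T = -0.1011 − 0.2205 = -0.3216 ≈ -0.32
e^(−rT) = e^(−0.032·1.5) = 0.9531
N(−d₂) = N(0.32) = 0.6255;  N(−d₁) = N(0.10) = 0.5398
P = 277·0.9531·0.6255 − 252·0.5398 = 165.1374 − 136.0296 = 29.1078

$29.11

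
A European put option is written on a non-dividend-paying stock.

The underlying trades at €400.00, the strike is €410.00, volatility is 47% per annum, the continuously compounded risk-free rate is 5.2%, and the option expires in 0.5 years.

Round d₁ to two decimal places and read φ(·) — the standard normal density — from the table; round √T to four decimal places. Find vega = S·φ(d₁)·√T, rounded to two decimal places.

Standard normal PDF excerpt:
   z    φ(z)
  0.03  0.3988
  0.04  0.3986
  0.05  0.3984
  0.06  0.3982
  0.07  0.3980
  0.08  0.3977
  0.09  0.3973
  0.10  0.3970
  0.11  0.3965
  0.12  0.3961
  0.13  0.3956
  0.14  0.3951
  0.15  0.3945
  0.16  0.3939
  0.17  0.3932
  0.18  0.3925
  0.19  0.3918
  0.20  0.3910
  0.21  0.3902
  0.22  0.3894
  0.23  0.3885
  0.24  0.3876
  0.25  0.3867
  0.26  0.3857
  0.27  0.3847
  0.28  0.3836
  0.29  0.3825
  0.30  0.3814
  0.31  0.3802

111.21

σ√T = 0.47 × 0.7071 = 0.3323
d₁ = [ln(400/410) + (0.052 + 0.47²/2)·0.5] / 0.3323 = [-0.0247 + 0.0812] / 0.3323 = 0.1701 ⇒ 0.17
√T = √0.5 = 0.7071
φ(d₁) = φ(0.17) = 0.3932
vega = S·φ(d₁)·√T = 400·0.3932·0.7071 = 111.2127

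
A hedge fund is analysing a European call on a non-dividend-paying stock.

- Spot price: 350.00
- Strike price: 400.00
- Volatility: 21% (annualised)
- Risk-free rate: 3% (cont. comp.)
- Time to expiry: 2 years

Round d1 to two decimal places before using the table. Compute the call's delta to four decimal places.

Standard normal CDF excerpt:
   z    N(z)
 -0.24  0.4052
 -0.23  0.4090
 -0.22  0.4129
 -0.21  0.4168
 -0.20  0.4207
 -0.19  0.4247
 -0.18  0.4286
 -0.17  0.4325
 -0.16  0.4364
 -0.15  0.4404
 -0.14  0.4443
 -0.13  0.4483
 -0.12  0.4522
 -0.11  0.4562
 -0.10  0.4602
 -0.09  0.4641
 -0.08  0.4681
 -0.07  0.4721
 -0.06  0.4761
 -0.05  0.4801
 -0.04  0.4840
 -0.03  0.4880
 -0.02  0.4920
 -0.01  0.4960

0.4602

T = 2;  σ√T = 0.2970
d₁ = [ln(350/400) + (0.03 + ½·0.21²)·2] / (σ√T) = (-0.1335 + 0.1041) / 0.2970 = -0.0991 ⇒ -0.10
N(d₁) = N(-0.10) = 0.4602
Δ_call = N(d₁) = 0.4602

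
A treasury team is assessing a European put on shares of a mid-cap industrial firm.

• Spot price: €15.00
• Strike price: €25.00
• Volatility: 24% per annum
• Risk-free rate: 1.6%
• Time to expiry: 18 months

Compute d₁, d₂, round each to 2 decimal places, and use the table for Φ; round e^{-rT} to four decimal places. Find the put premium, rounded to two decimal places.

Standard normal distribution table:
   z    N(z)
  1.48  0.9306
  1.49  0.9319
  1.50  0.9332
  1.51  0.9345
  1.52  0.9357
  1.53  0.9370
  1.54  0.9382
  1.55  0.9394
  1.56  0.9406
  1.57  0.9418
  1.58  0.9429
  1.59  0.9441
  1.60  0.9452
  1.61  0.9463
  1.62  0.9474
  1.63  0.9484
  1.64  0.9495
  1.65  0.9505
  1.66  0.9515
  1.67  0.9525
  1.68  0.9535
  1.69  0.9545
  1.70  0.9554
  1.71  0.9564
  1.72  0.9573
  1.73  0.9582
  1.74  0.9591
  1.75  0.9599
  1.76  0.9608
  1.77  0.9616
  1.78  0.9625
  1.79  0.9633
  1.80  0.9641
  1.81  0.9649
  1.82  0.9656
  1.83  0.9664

€9.51

T = 1.5;  σ√T = 0.2939
d₁ = [ln(15/25) + (0.016 + ½·0.24²)·1.5] / (σ√T) = (-0.5108 + 0.0672) / 0.2939 = -1.5092 → -1.51
d₂ = -1.5092 − 0.2939 = -1.8032 → -1.80
e^(−rT) = e^(−0.016·1.5) = 0.9763
N(−d₂) = N(1.80) = 0.9641;  N(−d₁) = N(1.51) = 0.9345
P = 25·0.9763·0.9641 − 15·0.9345 = 23.5313 − 14.0175 = 9.5138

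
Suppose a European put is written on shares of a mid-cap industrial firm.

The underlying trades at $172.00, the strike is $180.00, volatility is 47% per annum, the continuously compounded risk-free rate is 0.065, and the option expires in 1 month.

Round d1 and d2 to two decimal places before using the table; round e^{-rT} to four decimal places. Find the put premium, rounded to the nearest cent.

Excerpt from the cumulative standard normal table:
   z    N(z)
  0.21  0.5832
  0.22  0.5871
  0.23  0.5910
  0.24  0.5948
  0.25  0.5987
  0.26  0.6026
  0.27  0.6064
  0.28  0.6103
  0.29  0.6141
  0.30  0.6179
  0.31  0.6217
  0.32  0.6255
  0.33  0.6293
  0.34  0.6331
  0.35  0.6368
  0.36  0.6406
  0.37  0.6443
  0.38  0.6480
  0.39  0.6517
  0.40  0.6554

$13.03

σ√T = 0.47·√0.08333 = 0.1357
d₁ = [ln(172/180) + (0.065 + ½·0.47²)·0.08333] / (σ√T) = (-0.0455 + 0.0146) / 0.1357 = -0.2273 → -0.23
d₂ = -0.2273 − 0.1357 = -0.3630 → -0.36
exp(−rT) = exp(−0.065·0.08333) = 0.9946
N(−d₂) = N(0.36) = 0.6406;  N(−d₁) = N(0.23) = 0.5910
P = 180·0.9946·0.6406 − 172·0.5910 = 114.6853 − 101.6520 = 13.0333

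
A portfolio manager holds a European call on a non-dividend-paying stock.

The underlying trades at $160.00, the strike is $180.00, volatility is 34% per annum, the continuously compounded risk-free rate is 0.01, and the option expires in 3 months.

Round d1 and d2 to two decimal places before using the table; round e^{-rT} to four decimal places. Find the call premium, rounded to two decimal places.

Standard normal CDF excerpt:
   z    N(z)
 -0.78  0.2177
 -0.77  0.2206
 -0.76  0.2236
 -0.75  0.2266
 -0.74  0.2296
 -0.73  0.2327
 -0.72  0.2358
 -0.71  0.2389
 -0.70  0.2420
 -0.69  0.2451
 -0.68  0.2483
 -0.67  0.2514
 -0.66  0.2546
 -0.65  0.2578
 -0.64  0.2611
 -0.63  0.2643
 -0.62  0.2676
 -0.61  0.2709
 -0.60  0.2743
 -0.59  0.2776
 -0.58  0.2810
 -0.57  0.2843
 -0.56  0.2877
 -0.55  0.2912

$4.27

σ√T = 0.34 × 0.5000 = 0.1700
d₁ = [ln(160/180) + (0.01 + ½·0.34²)·0.25] / (σ√T) = (-0.1178 + 0.0170) / 0.1700 = -0.5931 ⇒ -0.59
d₂ = -0.5931 − 0.1700 = -0.7631 ⇒ -0.76
e^(−rT) = e^(−0.01·0.25) = 0.9975
N(d₁) = N(-0.59) = 0.2776;  N(d₂) = N(-0.76) = 0.2236
C = 160·0.2776 − 180·0.9975·0.2236 = 44.4160 − 40.1474 = 4.2686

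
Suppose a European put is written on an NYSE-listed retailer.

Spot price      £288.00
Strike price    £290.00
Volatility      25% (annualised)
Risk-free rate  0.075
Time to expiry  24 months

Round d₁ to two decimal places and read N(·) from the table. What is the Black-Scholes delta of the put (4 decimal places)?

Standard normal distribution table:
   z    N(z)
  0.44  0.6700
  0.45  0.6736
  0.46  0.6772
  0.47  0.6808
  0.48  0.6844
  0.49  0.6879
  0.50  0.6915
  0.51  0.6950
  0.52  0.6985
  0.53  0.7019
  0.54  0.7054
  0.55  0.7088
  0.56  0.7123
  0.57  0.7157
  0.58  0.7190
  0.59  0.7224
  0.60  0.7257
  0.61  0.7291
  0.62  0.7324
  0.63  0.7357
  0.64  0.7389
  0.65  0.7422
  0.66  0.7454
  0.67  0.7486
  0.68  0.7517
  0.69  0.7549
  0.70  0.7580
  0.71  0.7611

σ√T = 0.25·√2 = 0.3536
ln(S/K) + (r + σ²/2)T = ln(288/290) + (0.075 + 0.25²/2)·2 = -0.0069 + 0.2125 = 0.2056
d₁ = 0.2056 / 0.3536 = 0.5815 → 0.58
N(d₁) = N(0.58) = 0.7190
Δ_put = N(d₁) − 1 = 0.7190 − 1 = -0.2810

-0.2810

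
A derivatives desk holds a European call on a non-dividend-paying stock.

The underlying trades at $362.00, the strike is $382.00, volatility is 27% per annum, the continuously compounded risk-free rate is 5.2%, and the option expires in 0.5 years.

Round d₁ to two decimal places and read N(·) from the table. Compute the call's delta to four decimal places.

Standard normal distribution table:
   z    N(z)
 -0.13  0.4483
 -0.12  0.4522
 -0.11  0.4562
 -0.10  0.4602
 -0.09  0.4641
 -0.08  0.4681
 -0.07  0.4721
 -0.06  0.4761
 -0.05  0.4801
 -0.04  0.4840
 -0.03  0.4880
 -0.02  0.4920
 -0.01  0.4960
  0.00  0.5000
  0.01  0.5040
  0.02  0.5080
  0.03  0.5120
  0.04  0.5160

σ√T = 0.27 × 0.7071 = 0.1909
d₁ = [ln(362/382) + (0.052 + ½·0.27²)·0.5] / (σ√T) = (-0.0538 + 0.0442) / 0.1909 = -0.0500 → -0.05
N(d₁) = N(-0.05) = 0.4801
Δ_call = N(d₁) = 0.4801

0.4801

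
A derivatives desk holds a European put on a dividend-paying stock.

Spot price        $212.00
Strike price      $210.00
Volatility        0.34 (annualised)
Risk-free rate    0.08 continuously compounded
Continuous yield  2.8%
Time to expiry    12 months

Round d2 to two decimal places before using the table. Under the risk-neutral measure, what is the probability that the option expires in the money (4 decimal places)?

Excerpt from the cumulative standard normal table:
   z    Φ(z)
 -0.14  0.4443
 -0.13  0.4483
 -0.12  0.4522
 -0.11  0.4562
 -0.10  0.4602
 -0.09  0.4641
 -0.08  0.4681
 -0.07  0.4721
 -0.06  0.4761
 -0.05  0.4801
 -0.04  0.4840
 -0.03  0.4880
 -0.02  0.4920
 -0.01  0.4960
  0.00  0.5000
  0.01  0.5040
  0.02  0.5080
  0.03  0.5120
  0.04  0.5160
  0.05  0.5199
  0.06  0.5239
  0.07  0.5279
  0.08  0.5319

0.4960

σ√T = 0.34 × 1.0000 = 0.3400
ln(S/K) + (r − q + σ²/2)T = ln(212/210) + (0.08 − 0.028 + 0.34²/2)·1 = 0.0095 + 0.1098 = 0.1193
d₁ = 0.1193 / 0.3400 = 0.3508 ≈ 0.35
d₂ = d₁ − σ√T = 0.3508 − 0.3400 = 0.0108 ≈ 0.01
Risk-neutral Pr[S_T < K] = N(−d₂) = N(-0.01) = 0.4960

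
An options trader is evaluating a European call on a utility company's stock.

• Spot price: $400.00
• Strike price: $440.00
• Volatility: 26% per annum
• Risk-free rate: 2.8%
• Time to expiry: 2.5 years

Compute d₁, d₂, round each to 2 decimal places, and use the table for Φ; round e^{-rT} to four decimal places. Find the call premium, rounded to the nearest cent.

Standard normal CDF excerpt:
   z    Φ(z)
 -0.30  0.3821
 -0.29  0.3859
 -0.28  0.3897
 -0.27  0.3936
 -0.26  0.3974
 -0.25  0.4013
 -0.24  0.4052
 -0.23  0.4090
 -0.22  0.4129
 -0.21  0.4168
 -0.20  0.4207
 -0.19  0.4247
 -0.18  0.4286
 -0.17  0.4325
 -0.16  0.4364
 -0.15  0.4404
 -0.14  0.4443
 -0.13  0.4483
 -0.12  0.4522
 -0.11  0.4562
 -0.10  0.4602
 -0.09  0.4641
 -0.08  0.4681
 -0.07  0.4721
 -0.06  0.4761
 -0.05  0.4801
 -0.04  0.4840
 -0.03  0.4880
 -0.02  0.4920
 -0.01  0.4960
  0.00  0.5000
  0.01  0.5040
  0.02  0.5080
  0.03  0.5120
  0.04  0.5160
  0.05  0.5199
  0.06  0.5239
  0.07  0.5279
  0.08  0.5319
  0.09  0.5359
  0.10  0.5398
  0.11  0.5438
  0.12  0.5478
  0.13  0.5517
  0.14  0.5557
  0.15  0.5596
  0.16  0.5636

σ√T = 0.26 × 1.5811 = 0.4111
d₁ = [ln(400/440) + (0.028 + ½·0.26²)·2.5] / (σ√T) = (-0.0953 + 0.1545) / 0.4111 = 0.1440 which rounds to 0.14
d₂ = 0.1440 − 0.4111 = -0.2671 which rounds to -0.27
e^(−rT) = e^(−0.028·2.5) = 0.9324
N(d₁) = N(0.14) = 0.5557;  N(d₂) = N(-0.27) = 0.3936
C = 400·0.5557 − 440·0.9324·0.3936 = 222.2800 − 161.4768 = 60.8032

$60.80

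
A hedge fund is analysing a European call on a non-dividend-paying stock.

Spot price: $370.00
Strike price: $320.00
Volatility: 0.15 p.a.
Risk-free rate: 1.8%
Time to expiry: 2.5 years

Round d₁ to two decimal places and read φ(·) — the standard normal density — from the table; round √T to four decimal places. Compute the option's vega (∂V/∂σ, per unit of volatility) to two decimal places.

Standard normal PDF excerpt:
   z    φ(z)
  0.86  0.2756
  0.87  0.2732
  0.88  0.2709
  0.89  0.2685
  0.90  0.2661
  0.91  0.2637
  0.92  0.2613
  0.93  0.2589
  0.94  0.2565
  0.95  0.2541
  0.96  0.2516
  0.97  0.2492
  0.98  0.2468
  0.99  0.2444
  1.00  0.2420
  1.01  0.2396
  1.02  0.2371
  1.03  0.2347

152.86

T = 2.5;  σ√T = 0.2372
d₁ = [ln(370/320) + (0.018 + 0.15²/2)·2.5] / 0.2372 = [0.1452 + 0.0731] / 0.2372 = 0.9205 → 0.92
√T = √2.5 = 1.5811
φ(d₁) = φ(0.92) = 0.2613
vega = S·φ(d₁)·√T = 370·0.2613·1.5811 = 152.8623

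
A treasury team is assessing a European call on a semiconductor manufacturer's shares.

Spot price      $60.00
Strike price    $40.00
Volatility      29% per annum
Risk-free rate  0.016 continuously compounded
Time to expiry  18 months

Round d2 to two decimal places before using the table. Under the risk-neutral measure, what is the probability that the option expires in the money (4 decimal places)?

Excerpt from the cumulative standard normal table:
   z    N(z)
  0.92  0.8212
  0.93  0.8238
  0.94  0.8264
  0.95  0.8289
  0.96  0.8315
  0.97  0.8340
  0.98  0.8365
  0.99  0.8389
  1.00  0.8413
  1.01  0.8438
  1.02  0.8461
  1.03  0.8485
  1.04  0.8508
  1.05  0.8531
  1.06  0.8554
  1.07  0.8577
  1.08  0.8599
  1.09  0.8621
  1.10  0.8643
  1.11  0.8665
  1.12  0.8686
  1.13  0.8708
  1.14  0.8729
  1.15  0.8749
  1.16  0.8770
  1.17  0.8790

0.8485

T = 1.5;  σ√T = 0.3552
d₁ = [ln(60/40) + (0.016 + 0.29²/2)·1.5] / 0.3552 = [0.4055 + 0.0871] / 0.3552 = 1.3867 which rounds to 1.39
d₂ = d₁ − σ√T = 1.3867 − 0.3552 = 1.0316 which rounds to 1.03
Pr(exercise) under Q = N(d₂) = 0.8485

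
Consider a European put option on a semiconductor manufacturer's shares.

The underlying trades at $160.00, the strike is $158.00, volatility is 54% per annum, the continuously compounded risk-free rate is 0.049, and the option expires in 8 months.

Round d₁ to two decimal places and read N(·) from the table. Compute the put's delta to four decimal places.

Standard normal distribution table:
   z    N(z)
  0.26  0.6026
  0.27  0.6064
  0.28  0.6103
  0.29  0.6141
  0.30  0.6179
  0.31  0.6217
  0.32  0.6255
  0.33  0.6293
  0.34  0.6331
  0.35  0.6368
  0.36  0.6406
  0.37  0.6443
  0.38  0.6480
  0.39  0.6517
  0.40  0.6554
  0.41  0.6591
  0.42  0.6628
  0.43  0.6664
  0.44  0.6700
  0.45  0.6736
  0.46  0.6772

-0.3745

σ√T = 0.54 × 0.8165 = 0.4409
d₁ = [ln(160/158) + (0.049 + ½·0.54²)·0.6667] / (σ√T) = (0.0126 + 0.1299) / 0.4409 = 0.3231 ⇒ 0.32
N(d₁) = N(0.32) = 0.6255
Δ_put = N(d₁) − 1 = 0.6255 − 1 = -0.3745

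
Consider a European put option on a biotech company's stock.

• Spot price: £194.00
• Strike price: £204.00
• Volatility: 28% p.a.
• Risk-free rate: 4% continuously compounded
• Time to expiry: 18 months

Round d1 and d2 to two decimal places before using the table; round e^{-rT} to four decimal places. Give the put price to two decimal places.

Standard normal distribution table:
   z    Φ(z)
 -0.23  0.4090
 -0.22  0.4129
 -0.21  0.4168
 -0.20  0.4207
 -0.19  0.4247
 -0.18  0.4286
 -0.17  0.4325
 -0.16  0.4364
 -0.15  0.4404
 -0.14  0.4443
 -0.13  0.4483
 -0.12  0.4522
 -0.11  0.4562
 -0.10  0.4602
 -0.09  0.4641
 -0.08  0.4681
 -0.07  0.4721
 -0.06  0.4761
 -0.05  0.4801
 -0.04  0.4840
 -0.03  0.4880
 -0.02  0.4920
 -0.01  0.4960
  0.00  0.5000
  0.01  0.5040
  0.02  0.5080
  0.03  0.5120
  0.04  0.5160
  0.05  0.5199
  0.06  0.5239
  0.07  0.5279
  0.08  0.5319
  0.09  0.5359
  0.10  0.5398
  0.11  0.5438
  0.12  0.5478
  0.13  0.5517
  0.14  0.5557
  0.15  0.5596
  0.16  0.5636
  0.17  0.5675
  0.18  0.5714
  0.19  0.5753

£25.15

σ√T = 0.28 × 1.2247 = 0.3429
d₁ = [ln(194/204) + (0.04 + 0.28²/2)·1.5] / 0.3429 = [-0.0503 + 0.1188] / 0.3429 = 0.1999 → 0.20
d₂ = d₁ − σ√T = 0.1999 − 0.3429 = -0.1431 → -0.14
e^(−rT) = e^(−0.04·1.5) = 0.9418
N(−d₂) = N(0.14) = 0.5557;  N(−d₁) = N(-0.20) = 0.4207
P = 204·0.9418·0.5557 − 194·0.4207 = 106.7651 − 81.6158 = 25.1493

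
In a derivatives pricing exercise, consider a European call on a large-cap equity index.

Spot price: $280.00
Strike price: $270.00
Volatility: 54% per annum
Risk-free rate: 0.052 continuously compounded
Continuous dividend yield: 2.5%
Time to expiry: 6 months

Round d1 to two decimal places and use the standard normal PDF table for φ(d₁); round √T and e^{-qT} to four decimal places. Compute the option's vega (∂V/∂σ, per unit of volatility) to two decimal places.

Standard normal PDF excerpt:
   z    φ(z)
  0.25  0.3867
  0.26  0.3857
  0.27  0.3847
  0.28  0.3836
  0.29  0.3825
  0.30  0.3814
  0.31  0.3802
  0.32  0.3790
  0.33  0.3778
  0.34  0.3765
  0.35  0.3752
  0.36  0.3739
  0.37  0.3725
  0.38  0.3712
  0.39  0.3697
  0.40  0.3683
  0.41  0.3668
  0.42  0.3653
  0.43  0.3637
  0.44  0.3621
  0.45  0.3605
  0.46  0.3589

74.11

σ√T = 0.54·√0.5 = 0.3818
d₁ = [ln(280/270) + (0.052 − 0.025 + 0.54²/2)·0.5] / 0.3818 = [0.0364 + 0.0864] / 0.3818 = 0.3215 which rounds to 0.32
√T = √0.5 = 0.7071
φ(d₁) = φ(0.32) = 0.3790
e^(−qT) = e^(−0.025·0.5) = 0.9876
vega = S·e^(−qT)·φ(d₁)·√T = 280·0.9876·0.3790·0.7071 = 74.1070
(Call and put vega coincide under Black-Scholes.)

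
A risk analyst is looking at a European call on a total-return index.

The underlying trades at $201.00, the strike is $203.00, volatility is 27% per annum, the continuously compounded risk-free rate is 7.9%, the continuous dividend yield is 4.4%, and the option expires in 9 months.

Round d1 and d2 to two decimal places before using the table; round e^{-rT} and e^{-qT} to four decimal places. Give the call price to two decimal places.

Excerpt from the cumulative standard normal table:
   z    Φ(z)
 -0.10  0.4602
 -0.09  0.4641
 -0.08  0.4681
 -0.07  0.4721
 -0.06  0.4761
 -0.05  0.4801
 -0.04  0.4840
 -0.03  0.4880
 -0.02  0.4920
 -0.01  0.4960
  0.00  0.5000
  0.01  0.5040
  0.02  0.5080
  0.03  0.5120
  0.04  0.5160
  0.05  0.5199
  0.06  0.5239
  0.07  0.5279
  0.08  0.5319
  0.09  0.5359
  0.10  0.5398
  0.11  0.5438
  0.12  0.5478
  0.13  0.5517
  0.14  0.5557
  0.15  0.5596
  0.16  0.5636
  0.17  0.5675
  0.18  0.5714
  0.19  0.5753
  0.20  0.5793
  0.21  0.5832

T = 0.75;  σ√T = 0.2338
ln(S/K) + (r − q + σ²/2)T = ln(201/203) + (0.079 − 0.044 + 0.27²/2)·0.75 = -0.0099 + 0.0536 = 0.0437
d₁ = 0.0437 / 0.2338 = 0.1868 ⇒ 0.19
d₂ = d₁ − σ√T = 0.1868 − 0.2338 = -0.0470 ⇒ -0.05
e^(−qT) = e^(−0.044·0.75) = 0.9675;  e^(−rT) = e^(−0.079·0.75) = 0.9425
N(d₁) = N(0.19) = 0.5753;  N(d₂) = N(-0.05) = 0.4801
C = 201·0.9675·0.5753 − 203·0.9425·0.4801 = 111.8772 − 91.8563 = 20.0208

$20.02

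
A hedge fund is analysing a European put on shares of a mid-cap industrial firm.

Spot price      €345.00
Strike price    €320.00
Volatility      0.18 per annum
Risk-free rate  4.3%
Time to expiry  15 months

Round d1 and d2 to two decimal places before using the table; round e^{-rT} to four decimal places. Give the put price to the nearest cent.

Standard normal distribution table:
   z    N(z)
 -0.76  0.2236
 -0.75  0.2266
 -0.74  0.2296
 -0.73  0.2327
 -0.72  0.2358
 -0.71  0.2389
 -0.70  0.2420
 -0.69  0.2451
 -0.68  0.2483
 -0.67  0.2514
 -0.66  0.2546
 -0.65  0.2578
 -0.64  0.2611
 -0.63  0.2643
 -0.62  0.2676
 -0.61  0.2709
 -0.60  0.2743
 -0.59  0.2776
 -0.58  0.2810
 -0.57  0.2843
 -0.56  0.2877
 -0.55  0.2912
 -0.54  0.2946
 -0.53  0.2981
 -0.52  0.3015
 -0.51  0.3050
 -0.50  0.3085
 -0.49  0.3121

T = 1.25;  σ√T = 0.2012
d₁ = [ln(345/320) + (0.043 + ½·0.18²)·1.25] / (σ√T) = (0.0752 + 0.0740) / 0.2012 = 0.7415 ⇒ 0.74
d₂ = 0.7415 − 0.2012 = 0.5403 ⇒ 0.54
exp(−rT) = exp(−0.043·1.25) = 0.9477
N(−d₂) = N(-0.54) = 0.2946;  N(−d₁) = N(-0.74) = 0.2296
P = 320·0.9477·0.2946 − 345·0.2296 = 89.3416 − 79.2120 = 10.1296

€10.13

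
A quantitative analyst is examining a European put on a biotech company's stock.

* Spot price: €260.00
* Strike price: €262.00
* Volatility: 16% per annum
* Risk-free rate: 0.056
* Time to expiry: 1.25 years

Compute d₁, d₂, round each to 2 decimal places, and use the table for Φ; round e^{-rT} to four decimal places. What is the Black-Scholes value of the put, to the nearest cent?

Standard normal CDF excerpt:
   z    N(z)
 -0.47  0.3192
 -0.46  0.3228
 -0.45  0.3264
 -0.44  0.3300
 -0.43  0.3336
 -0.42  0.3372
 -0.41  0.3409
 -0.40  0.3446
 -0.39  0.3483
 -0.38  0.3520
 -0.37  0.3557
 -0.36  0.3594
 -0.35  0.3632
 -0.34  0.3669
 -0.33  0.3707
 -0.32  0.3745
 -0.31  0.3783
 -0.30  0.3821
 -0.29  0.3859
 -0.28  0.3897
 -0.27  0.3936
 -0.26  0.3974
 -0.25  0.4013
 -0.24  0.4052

σ√T = 0.16 × 1.1180 = 0.1789
d₁ = [ln(260/262) + (0.056 + 0.16²/2)·1.25] / 0.1789 = [-0.0077 + 0.0860] / 0.1789 = 0.4379 ⇒ 0.44
d₂ = d₁ − σ√T = 0.4379 − 0.1789 = 0.2590 ⇒ 0.26
exp(−rT) = exp(−0.056·1.25) = 0.9324
N(−d₂) = N(-0.26) = 0.3974;  N(−d₁) = N(-0.44) = 0.3300
P = 262·0.9324·0.3974 − 260·0.3300 = 97.0804 − 85.8000 = 11.2804

€11.28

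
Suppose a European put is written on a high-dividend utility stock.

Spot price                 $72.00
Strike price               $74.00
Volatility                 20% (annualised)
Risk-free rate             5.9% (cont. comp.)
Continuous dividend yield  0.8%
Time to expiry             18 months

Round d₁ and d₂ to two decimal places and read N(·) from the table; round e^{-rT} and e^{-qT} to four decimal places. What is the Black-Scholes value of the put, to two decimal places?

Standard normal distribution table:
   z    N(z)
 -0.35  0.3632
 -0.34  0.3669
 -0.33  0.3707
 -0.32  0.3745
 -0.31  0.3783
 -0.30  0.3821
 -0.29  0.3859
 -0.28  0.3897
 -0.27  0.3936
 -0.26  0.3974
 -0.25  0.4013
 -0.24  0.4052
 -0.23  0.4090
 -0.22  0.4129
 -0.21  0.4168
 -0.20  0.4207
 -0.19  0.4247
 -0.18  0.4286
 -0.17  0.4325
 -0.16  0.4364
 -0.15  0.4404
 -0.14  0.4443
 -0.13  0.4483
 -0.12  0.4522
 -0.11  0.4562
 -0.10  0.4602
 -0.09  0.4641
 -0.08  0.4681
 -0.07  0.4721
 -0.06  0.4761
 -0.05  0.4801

σ√T = 0.2 × 1.2247 = 0.2449
ln(S/K) + (r − q + σ²/2)T = ln(72/74) + (0.059 − 0.008 + 0.2²/2)·1.5 = -0.0274 + 0.1065 = 0.0791
d₁ = 0.0791 / 0.2449 = 0.3229 → 0.32
d₂ = d₁ − σ√T = 0.3229 − 0.2449 = 0.0780 → 0.08
exp(−qT) = exp(−0.008·1.5) = 0.9881;  exp(−rT) = exp(−0.059·1.5) = 0.9153
N(−d₂) = N(-0.08) = 0.4681;  N(−d₁) = N(-0.32) = 0.3745
P = 74·0.9153·0.4681 − 72·0.9881·0.3745 = 31.7054 − 26.6431 = 5.0623

$5.06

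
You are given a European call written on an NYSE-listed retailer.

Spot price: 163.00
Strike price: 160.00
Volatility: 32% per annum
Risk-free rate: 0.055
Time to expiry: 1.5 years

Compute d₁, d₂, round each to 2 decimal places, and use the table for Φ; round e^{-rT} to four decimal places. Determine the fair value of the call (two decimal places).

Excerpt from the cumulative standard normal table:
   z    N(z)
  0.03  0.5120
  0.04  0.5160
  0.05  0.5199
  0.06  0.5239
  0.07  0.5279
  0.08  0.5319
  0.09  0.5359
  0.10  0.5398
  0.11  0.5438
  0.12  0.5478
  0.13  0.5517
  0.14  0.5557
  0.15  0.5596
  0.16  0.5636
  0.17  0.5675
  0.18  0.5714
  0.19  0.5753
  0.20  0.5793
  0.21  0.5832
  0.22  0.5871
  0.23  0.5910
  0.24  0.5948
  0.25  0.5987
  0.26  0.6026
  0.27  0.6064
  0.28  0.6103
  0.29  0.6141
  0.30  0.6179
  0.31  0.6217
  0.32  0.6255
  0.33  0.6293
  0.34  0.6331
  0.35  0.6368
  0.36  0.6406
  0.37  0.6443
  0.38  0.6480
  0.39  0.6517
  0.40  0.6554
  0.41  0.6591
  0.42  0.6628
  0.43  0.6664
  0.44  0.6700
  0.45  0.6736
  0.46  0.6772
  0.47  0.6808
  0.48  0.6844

σ√T = 0.32 × 1.2247 = 0.3919
ln(S/K) + (r + σ²/2)T = ln(163/160) + (0.055 + 0.32²/2)·1.5 = 0.0186 + 0.1593 = 0.1779
d₁ = 0.1779 / 0.3919 = 0.4539 ≈ 0.45
d₂ = d₁ − σ√T = 0.4539 − 0.3919 = 0.0619 ≈ 0.06
e^(−rT) = e^(−0.055·1.5) = 0.9208
N(d₁) = N(0.45) = 0.6736;  N(d₂) = N(0.06) = 0.5239
C = 163·0.6736 − 160·0.9208·0.5239 = 109.7968 − 77.1851 = 32.6117

32.61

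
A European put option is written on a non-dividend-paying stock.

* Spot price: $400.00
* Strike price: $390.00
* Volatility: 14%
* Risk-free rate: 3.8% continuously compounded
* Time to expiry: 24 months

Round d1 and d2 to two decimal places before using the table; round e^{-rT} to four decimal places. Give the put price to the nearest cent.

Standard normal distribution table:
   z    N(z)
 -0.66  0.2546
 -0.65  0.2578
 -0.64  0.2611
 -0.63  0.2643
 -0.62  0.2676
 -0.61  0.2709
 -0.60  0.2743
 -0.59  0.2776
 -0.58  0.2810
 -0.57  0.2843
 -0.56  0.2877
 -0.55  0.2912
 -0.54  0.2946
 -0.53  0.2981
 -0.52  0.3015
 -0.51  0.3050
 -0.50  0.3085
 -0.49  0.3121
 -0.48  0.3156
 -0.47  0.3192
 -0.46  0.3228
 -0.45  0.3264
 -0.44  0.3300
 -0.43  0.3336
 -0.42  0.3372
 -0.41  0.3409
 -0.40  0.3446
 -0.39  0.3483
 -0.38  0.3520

T = 2;  σ√T = 0.1980
d₁ = [ln(400/390) + (0.038 + 0.14²/2)·2] / 0.1980 = [0.0253 + 0.0956] / 0.1980 = 0.6107 ≈ 0.61
d₂ = d₁ − σ√T = 0.6107 − 0.1980 = 0.4127 ≈ 0.41
exp(−rT) = exp(−0.038·2) = 0.9268
P = 390·0.9268·N(-0.41) − 400·N(-0.61) = 390·0.9268·0.3409 − 400·0.2709 = 123.2190 − 108.3600 = 14.8590

$14.86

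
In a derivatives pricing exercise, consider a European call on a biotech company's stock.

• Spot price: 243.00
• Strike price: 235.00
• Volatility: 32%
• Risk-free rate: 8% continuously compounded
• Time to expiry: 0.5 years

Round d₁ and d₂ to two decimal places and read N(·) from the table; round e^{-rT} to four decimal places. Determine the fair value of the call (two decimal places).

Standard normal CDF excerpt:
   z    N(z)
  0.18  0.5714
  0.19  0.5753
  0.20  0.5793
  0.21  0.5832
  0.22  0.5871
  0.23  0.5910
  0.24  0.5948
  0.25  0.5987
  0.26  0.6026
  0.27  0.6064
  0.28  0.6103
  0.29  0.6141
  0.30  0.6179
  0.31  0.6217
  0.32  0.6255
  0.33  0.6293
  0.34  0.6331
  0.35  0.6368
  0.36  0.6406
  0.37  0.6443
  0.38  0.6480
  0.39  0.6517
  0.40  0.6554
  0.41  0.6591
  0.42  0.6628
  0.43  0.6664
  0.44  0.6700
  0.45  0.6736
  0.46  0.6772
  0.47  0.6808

σ√T = 0.32·√0.5 = 0.2263
d₁ = [ln(243/235) + (0.08 + 0.32²/2)·0.5] / 0.2263 = [0.0335 + 0.0656] / 0.2263 = 0.4379 which rounds to 0.44
d₂ = d₁ − σ√T = 0.4379 − 0.2263 = 0.2116 which rounds to 0.21
exp(−rT) = exp(−0.08·0.5) = 0.9608
C = 243·N(0.44) − 235·0.9608·N(0.21) = 243·0.6700 − 235·0.9608·0.5832 = 162.8100 − 131.6796 = 31.1304

31.13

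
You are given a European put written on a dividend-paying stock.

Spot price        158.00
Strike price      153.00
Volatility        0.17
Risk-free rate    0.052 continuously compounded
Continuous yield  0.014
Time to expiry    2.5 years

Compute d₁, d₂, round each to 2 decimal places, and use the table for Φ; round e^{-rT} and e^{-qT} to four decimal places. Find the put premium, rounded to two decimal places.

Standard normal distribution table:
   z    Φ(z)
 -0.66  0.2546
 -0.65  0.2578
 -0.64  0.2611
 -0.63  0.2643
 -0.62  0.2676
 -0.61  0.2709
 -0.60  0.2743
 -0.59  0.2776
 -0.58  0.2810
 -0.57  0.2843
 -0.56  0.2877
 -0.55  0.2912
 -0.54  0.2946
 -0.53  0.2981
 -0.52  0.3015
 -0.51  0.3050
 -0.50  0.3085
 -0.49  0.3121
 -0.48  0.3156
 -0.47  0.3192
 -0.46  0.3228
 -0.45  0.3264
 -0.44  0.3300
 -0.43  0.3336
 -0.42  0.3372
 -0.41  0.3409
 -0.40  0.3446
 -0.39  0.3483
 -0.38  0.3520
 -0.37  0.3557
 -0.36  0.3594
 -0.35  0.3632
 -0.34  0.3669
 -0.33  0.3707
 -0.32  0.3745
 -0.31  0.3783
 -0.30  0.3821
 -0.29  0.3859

7.96

T = 2.5;  σ√T = 0.2688
d₁ = [ln(158/153) + (0.052 − 0.014 + ½·0.17²)·2.5] / (σ√T) = (0.0322 + 0.1311) / 0.2688 = 0.6075 which rounds to 0.61
d₂ = 0.6075 − 0.2688 = 0.3387 which rounds to 0.34
e^(−qT) = e^(−0.014·2.5) = 0.9656;  e^(−rT) = e^(−0.052·2.5) = 0.8781
N(−d₂) = N(-0.34) = 0.3669;  N(−d₁) = N(-0.61) = 0.2709
P = 153·0.8781·0.3669 − 158·0.9656·0.2709 = 49.2928 − 41.3298 = 7.9630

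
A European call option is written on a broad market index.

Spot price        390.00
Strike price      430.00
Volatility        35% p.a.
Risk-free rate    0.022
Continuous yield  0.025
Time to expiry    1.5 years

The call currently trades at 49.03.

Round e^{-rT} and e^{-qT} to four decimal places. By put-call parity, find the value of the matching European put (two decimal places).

89.41

e^(−qT) = e^(−0.025·1.5) = 0.9632;  e^(−rT) = e^(−0.022·1.5) = 0.9675
Put-call parity: C − P = S·e^(−qT) − K·e^(−rT) = 390·0.9632 − 430·0.9675 = 375.6480 − 416.0250 = -40.3770
P = C − (C − P) = 49.03 − (-40.3770) = 89.4070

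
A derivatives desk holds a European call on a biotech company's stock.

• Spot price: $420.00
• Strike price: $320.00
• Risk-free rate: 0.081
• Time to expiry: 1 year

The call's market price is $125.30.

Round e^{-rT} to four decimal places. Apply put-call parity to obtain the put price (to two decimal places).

e^(−rT) = e^(−0.081·1) = 0.9222
Put-call parity: C − P = S − K·e^(−rT) = 420 − 320·0.9222 = 420 − 295.1040 = 124.8960
P = C − (C − P) = 125.30 − (124.8960) = 0.4040

$0.40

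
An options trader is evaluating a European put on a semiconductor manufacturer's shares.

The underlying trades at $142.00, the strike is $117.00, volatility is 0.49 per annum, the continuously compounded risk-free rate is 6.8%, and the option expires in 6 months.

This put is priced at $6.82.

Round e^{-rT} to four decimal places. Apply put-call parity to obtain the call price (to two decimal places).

$35.73

exp(−rT) = exp(−0.068·0.5) = 0.9666
Put-call parity: C − P = S − K·e^(−rT) = 142 − 117·0.9666 = 142 − 113.0922 = 28.9078
C = P + (C − P) = 6.82 + (28.9078) = 35.7278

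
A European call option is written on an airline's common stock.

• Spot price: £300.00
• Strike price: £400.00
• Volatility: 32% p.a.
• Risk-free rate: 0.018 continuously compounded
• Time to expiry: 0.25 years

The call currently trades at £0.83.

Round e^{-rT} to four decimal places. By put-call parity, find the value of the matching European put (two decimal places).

e^(−rT) = e^(−0.018·0.25) = 0.9955
Put-call parity: C − P = S − K·e^(−rT) = 300 − 400·0.9955 = 300 − 398.2000 = -98.2000
P = C − (C − P) = 0.83 − (-98.2000) = 99.0300

£99.03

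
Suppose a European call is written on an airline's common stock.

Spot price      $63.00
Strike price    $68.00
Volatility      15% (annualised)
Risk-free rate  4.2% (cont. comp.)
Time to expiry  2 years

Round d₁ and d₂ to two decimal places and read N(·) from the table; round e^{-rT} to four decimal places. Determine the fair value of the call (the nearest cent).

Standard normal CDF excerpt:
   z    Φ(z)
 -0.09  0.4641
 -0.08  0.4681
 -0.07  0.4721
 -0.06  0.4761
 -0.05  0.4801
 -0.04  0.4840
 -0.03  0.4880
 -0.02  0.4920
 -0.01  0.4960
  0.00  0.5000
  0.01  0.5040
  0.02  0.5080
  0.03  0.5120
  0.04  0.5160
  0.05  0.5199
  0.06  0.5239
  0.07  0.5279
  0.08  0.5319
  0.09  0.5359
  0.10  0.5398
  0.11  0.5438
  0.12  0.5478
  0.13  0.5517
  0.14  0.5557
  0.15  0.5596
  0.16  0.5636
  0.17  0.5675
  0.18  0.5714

$5.49

σ√T = 0.15·√2 = 0.2121
ln(S/K) + (r + σ²/2)T = ln(63/68) + (0.042 + 0.15²/2)·2 = -0.0764 + 0.1065 = 0.0301
d₁ = 0.0301 / 0.2121 = 0.1420 ≈ 0.14
d₂ = d₁ − σ√T = 0.1420 − 0.2121 = -0.0701 ≈ -0.07
e^(−rT) = e^(−0.042·2) = 0.9194
N(d₁) = N(0.14) = 0.5557;  N(d₂) = N(-0.07) = 0.4721
C = 63·0.5557 − 68·0.9194·0.4721 = 35.0091 − 29.5153 = 5.4938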